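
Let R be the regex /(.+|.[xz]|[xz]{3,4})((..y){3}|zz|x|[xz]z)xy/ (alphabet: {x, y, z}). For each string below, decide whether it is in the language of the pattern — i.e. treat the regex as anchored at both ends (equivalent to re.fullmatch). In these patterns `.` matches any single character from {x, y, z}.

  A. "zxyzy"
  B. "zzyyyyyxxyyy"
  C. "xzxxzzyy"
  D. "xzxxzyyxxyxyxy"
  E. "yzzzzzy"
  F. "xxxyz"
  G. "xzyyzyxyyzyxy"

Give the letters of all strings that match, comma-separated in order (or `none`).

none

A → no match — must end with "xy"
B → no match — must end with "xy"
C → no match — must end with "xy"
D → no match
E → no match — must end with "xy"
F → no match — must end with "xy"
G → no match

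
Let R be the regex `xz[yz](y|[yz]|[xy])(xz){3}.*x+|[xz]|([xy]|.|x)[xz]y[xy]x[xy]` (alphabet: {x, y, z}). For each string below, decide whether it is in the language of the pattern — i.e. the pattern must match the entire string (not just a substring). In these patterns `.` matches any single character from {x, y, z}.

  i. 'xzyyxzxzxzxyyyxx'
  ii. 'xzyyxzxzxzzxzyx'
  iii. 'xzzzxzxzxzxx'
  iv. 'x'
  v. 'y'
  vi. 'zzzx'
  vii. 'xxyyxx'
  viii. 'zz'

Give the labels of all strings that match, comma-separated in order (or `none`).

i → match
ii → match
iii → match
iv → match
v → no match
vi → no match
vii → match
viii → no match

i, ii, iii, iv, vii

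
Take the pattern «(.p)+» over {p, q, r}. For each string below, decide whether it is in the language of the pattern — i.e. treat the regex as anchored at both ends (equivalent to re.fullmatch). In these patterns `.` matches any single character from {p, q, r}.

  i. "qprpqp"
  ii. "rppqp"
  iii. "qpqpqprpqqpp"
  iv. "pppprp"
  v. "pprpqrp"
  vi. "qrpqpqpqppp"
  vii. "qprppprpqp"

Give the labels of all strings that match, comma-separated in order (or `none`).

i. "qprpqp" → match
ii. "rppqp" → no match
iii. "qpqpqprpqqpp" → no match
iv. "pppprp" → match
v. "pprpqrp" → no match
vi. "qrpqpqpqppp" → no match
vii. "qprppprpqp" → match

i, iv, vii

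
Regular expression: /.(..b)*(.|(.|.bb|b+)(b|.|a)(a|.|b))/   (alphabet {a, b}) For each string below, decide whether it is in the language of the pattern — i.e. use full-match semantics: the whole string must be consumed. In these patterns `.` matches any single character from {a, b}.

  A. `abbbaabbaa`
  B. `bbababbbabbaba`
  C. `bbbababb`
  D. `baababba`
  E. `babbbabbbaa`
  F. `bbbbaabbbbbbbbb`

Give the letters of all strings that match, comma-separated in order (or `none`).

A → match
B → match
C → no match
D → match
E → match
F → match

A, B, D, E, F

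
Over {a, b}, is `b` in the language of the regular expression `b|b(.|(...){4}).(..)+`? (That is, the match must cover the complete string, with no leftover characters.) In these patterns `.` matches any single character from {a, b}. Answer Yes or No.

Yes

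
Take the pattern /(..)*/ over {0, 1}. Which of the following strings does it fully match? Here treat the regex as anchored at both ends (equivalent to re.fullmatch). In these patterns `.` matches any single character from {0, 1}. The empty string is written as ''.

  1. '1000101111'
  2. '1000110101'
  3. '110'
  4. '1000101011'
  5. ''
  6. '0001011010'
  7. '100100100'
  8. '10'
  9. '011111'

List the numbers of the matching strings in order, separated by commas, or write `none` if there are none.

1, 2, 4, 5, 6, 8, 9

1. '1000101111' → match
2. '1000110101' → match
3. '110' → no match
4. '1000101011' → match
5. '' → match
6. '0001011010' → match
7. '100100100' → no match
8. '10' → match
9. '011111' → match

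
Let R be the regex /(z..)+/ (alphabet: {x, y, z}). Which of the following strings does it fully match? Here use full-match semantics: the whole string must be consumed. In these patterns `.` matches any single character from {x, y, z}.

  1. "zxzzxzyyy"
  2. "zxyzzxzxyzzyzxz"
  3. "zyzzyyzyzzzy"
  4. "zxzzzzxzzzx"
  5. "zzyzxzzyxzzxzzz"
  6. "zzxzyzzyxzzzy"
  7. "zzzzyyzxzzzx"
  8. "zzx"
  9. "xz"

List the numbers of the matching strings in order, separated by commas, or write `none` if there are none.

2, 3, 5, 7, 8

1 → no match
2 → match
3 → match
4 → no match
5 → match
6 → no match
7 → match
8 → match
9 → no match — must start with "z"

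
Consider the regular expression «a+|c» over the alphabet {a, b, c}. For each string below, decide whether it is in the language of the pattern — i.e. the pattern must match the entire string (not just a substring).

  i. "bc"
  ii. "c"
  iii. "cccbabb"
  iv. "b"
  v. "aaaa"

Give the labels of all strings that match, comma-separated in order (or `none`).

ii, v

i → no match
ii → match
iii → no match
iv → no match
v → match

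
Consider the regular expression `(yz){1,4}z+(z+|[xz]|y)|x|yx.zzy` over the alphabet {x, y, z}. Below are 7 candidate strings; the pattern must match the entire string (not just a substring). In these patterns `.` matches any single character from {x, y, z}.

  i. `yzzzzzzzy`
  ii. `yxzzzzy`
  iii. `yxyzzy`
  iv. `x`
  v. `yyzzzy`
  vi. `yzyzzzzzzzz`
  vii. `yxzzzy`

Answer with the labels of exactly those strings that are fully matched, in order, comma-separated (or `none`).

i → match
ii → no match
iii → match
iv → match
v → no match
vi → match
vii → match

i, iii, iv, vi, vii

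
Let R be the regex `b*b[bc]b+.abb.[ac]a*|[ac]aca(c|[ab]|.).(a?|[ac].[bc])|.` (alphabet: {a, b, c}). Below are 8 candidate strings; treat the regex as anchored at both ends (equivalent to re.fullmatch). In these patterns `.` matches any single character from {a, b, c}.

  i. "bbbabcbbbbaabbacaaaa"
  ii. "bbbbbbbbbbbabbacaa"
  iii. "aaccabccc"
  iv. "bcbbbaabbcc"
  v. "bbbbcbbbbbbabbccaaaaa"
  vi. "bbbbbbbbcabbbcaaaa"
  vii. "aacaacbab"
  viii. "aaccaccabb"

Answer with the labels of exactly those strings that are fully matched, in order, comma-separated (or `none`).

ii, iv, v, vi

i → no match
ii → match
iii. "aaccabccc" → no match
iv. "bcbbbaabbcc" → match
v → match
vi → match
vii. "aacaacbab" → no match
viii. "aaccaccabb" → no match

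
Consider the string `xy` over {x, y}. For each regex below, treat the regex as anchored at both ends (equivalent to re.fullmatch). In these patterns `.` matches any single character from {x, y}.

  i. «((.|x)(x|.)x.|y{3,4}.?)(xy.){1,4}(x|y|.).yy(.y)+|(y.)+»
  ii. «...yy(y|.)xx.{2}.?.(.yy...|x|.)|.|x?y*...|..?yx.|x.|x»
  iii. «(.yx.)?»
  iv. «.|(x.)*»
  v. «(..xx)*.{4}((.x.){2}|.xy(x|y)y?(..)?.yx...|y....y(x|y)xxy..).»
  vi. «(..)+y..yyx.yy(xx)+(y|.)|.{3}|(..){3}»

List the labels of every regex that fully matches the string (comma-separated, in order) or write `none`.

i → no match
ii → match
iii → no match
iv → match
v → no match
vi → no match

ii, iv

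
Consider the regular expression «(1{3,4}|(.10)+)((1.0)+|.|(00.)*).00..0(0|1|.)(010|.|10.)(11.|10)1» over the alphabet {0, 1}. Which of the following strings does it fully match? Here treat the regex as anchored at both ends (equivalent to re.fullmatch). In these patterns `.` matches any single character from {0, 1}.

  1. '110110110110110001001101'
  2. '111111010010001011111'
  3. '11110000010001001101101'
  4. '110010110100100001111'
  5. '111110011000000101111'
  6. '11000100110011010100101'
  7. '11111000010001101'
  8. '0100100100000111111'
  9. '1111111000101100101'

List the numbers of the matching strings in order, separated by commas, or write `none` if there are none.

1 → match
2 → match
3 → match
4 → match
5 → no match
6 → no match
7 → match
8 → match
9 → no match

1, 2, 3, 4, 7, 8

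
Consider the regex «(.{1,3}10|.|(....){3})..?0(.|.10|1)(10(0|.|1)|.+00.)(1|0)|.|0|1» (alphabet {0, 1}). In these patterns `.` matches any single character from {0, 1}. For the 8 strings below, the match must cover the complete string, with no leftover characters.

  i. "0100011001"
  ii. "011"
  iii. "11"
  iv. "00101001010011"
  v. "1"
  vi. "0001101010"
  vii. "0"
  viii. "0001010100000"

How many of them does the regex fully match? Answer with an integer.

6

i → match
ii → no match
iii → no match
iv → match
v → match
vi → match
vii → match
viii → match
Total matched: 6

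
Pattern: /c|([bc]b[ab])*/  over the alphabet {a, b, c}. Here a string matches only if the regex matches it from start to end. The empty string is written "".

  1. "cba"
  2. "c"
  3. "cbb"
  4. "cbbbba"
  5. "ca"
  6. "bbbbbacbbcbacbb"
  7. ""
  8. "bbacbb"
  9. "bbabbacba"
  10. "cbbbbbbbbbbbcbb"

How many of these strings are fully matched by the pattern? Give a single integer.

9

1 → match
2 → match
3 → match
4 → match
5 → no match
6 → match
7 → match
8 → match
9 → match
10 → match
Total matched: 9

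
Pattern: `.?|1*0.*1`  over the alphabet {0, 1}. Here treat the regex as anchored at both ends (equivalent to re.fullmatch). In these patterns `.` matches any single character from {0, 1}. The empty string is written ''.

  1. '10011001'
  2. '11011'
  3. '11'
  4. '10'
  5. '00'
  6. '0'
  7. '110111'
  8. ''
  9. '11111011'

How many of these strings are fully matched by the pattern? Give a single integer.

1. '10011001' → match
2. '11011' → match
3. '11' → no match
4. '10' → no match
5. '00' → no match
6. '0' → match
7. '110111' → match
8. '' → match
9. '11111011' → match
Total matched: 6

6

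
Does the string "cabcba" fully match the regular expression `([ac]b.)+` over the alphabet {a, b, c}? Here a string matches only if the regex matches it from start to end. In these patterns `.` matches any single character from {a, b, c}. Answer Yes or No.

No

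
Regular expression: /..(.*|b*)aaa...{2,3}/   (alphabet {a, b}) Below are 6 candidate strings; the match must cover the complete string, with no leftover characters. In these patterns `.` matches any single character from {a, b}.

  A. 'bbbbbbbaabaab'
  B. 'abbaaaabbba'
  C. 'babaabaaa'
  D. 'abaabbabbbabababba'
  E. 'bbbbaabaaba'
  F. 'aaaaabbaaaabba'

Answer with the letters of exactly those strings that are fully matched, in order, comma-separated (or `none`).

B, F

A → no match
B → match
C → no match
D → no match
E → no match
F → match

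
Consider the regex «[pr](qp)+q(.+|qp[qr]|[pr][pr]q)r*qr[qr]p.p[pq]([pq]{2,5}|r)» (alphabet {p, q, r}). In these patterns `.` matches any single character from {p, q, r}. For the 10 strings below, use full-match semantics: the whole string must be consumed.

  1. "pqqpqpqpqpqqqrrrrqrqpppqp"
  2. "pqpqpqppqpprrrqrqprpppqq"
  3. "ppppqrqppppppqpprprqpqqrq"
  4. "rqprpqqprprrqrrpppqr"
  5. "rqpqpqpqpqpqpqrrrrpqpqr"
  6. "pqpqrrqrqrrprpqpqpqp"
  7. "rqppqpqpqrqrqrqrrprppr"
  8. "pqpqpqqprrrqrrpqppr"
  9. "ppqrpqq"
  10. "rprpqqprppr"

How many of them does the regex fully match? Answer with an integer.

1 → no match
2 → match
3 → no match
4 → no match
5 → no match
6 → match
7 → no match
8 → match
9. "ppqrpqq" → no match
10. "rprpqqprppr" → no match
Total matched: 3

3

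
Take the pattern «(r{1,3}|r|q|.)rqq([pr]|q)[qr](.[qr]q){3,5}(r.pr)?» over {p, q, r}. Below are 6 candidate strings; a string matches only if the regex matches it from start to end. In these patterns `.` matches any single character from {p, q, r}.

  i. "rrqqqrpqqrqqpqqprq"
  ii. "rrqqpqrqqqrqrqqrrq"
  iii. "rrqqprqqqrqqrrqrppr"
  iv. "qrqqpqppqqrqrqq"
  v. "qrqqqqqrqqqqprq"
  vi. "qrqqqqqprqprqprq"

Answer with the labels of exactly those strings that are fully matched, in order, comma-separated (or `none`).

i, ii, iii, v

i → match
ii → match
iii → match
iv → no match
v → match
vi → no match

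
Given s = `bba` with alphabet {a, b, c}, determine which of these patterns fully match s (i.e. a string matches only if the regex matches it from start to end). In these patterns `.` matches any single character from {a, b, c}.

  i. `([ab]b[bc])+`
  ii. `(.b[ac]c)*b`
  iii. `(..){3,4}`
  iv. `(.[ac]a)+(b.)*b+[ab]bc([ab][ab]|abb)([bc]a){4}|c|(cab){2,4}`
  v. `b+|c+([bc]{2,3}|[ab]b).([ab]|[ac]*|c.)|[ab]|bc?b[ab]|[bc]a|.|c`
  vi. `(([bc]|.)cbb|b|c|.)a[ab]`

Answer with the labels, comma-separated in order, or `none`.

v

i → no match
ii → no match — must end with `b`
iii → no match
iv → no match
v → match
vi → no match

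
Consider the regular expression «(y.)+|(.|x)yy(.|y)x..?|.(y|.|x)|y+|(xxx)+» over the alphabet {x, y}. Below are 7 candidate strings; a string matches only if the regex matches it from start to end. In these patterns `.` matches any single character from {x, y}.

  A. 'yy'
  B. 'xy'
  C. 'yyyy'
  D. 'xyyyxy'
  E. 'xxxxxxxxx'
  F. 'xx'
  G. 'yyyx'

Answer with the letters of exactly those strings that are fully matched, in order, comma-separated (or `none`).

A, B, C, D, E, F, G

A → match
B → match
C → match
D → match
E → match
F → match
G → match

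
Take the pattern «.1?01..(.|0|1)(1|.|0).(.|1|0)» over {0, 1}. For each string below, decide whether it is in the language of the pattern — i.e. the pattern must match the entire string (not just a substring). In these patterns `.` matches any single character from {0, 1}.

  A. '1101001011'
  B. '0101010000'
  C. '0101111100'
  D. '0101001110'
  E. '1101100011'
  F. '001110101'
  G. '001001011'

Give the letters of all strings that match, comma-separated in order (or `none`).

A, B, C, D, E, F, G

A → match
B → match
C → match
D → match
E → match
F → match
G → match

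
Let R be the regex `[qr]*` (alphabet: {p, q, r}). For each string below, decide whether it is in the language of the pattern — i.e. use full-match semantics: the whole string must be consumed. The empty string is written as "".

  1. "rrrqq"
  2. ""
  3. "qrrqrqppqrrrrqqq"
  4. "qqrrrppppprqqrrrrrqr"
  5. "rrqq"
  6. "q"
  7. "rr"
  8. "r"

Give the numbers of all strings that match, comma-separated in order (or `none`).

1, 2, 5, 6, 7, 8

1 → match
2 → match
3 → no match
4 → no match
5 → match
6 → match
7 → match
8 → match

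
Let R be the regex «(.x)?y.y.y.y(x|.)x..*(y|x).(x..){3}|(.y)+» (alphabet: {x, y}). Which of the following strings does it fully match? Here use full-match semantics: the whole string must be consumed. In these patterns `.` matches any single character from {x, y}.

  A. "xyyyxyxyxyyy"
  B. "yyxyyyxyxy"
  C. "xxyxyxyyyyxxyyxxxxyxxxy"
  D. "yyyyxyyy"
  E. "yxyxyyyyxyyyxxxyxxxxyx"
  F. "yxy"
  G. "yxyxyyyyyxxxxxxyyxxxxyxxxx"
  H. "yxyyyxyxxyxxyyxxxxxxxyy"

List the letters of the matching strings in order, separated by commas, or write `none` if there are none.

A, B, C, D, E, G, H

A → match
B → match
C → match
D → match
E → match
F → no match
G → match
H → match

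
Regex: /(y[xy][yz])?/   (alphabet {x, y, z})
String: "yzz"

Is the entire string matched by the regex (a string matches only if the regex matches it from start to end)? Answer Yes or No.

No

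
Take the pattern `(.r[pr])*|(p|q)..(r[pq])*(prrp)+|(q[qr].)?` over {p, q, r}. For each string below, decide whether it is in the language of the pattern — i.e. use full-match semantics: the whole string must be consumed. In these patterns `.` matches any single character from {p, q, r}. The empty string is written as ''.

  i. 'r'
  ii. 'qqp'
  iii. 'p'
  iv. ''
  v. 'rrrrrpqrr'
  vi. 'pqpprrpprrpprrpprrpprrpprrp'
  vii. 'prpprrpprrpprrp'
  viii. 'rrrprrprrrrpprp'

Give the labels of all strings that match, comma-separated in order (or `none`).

i. 'r' → no match
ii. 'qqp' → match
iii. 'p' → no match
iv. '' → match
v. 'rrrrrpqrr' → match
vi → match
vii → match
viii → match

ii, iv, v, vi, vii, viii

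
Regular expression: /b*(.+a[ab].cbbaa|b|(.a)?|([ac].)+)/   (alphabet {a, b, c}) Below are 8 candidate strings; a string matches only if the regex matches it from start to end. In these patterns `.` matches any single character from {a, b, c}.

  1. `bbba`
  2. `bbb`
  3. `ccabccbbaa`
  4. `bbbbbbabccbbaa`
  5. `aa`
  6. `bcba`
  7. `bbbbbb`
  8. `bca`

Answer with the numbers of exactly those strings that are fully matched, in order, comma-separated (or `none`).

1 → match
2 → match
3 → match
4 → match
5 → match
6 → no match
7 → match
8 → match

1, 2, 3, 4, 5, 7, 8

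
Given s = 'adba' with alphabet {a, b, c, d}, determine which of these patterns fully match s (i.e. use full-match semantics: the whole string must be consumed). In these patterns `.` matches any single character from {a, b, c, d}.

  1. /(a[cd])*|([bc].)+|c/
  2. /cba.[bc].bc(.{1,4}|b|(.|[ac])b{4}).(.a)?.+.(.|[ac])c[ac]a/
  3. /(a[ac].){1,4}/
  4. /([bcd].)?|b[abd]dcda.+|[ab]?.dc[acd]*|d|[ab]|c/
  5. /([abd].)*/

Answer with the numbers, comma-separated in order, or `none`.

5

1 → no match
2 → no match — must start with 'cba'
3 → no match
4 → no match
5 → match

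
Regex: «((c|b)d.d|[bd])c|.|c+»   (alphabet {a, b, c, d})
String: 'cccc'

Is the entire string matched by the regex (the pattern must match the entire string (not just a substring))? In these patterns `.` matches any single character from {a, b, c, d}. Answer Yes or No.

Yes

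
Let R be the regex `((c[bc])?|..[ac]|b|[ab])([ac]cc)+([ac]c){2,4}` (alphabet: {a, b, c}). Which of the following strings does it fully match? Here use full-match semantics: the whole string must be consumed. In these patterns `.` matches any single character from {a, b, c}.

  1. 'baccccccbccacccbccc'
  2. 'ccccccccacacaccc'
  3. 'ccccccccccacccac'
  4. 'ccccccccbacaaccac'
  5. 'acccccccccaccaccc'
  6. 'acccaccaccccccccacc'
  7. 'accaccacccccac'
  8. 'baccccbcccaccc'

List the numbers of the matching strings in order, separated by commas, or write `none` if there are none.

2, 3, 5, 7

1 → no match
2 → match
3 → match
4 → no match
5 → match
6 → no match
7 → match
8 → no match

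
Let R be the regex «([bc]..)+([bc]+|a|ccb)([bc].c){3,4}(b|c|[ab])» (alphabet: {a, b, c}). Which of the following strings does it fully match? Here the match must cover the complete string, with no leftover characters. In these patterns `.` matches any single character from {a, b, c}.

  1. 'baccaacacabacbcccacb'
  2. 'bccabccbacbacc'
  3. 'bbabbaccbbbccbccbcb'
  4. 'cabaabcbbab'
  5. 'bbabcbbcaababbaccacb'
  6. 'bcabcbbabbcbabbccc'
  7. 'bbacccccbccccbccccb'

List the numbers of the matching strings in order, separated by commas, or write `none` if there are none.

1 → match
2 → match
3 → match
4 → no match
5 → no match
6 → no match
7 → match

1, 2, 3, 7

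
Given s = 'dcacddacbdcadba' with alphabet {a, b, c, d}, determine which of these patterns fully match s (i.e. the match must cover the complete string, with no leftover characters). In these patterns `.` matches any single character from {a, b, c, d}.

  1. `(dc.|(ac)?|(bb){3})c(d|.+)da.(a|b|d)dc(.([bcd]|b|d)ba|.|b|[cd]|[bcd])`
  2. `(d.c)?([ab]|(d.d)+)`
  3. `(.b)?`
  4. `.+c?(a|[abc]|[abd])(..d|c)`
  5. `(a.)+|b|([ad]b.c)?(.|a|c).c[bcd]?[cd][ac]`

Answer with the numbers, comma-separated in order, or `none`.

1 → match
2 → no match
3 → no match
4 → no match
5 → no match

1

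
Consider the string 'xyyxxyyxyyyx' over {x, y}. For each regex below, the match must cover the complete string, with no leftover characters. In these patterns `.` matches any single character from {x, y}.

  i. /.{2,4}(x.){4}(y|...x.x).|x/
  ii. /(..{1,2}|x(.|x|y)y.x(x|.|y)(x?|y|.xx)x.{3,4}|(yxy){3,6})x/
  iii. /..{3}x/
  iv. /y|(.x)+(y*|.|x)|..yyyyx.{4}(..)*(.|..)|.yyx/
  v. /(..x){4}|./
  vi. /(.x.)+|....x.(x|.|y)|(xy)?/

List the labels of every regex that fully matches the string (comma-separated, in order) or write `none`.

ii

i → no match
ii → match
iii → no match
iv → no match
v → no match
vi → no match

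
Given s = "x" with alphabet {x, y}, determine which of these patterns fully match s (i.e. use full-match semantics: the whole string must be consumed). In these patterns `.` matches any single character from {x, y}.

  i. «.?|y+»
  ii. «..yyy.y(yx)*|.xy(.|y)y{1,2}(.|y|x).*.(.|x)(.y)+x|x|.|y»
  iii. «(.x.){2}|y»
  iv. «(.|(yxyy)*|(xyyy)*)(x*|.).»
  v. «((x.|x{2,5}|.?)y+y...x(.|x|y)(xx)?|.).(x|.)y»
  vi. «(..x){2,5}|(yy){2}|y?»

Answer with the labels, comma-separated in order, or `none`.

i → match
ii → match
iii → no match
iv → match
v → no match — must end with "y"
vi → no match

i, ii, iv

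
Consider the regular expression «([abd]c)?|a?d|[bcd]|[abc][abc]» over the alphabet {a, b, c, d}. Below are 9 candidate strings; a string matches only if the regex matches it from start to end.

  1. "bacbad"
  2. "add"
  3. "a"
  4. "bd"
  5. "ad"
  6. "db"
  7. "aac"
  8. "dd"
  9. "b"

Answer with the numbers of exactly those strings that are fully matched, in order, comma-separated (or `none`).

5, 9

1 → no match
2 → no match
3 → no match
4 → no match
5 → match
6 → no match
7 → no match
8 → no match
9 → match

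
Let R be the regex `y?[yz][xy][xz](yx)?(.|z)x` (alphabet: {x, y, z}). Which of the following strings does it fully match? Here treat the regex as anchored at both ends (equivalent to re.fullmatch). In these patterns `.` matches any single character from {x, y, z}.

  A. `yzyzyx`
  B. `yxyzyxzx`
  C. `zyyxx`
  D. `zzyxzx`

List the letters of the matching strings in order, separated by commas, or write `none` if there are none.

A

A. `yzyzyx` → match
B. `yxyzyxzx` → no match
C. `zyyxx` → no match
D. `zzyxzx` → no match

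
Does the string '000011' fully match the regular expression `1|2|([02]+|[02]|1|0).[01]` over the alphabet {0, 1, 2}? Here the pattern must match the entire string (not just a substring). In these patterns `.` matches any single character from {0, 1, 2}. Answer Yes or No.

Yes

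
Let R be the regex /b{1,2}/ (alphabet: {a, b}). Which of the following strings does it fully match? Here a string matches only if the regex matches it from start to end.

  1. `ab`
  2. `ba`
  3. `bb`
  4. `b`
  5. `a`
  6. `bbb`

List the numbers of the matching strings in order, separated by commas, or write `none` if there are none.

3, 4

1. `ab` → no match — must start with `b`
2. `ba` → no match — must end with `b`
3. `bb` → match
4. `b` → match
5. `a` → no match — must start with `b`
6. `bbb` → no match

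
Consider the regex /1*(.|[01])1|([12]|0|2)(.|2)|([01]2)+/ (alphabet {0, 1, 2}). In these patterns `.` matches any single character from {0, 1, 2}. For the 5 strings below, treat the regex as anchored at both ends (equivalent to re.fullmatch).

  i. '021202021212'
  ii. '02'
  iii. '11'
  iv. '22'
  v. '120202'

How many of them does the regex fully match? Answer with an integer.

i. '021202021212' → match
ii. '02' → match
iii. '11' → match
iv. '22' → match
v. '120202' → match
Total matched: 5

5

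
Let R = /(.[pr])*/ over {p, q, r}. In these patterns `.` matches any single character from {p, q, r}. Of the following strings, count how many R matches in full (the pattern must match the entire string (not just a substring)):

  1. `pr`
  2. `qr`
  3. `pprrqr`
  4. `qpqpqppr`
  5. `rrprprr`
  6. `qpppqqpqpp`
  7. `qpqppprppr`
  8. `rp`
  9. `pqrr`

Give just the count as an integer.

6

1 → match
2 → match
3 → match
4 → match
5 → no match
6 → no match
7 → match
8 → match
9 → no match
Total matched: 6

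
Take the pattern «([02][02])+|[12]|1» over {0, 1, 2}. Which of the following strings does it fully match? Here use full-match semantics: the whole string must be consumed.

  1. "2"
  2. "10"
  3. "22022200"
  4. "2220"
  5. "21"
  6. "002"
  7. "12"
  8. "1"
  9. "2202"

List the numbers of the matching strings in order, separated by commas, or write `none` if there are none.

1, 3, 4, 8, 9

1 → match
2 → no match
3 → match
4 → match
5 → no match
6 → no match
7 → no match
8 → match
9 → match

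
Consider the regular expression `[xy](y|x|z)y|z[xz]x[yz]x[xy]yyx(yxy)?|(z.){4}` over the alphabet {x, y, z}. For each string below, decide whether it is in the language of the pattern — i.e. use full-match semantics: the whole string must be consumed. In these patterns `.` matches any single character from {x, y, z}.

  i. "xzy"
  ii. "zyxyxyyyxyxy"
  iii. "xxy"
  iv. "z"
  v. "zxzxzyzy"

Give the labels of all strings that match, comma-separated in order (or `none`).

i, iii, v

i. "xzy" → match
ii. "zyxyxyyyxyxy" → no match
iii. "xxy" → match
iv. "z" → no match
v. "zxzxzyzy" → match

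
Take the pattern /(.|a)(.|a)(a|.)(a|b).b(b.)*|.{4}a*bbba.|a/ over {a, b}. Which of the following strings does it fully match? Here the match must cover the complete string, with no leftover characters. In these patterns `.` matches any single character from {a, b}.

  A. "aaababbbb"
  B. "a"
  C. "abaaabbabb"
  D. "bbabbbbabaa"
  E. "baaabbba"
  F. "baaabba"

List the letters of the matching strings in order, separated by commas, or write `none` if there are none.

B, C, E

A. "aaababbbb" → no match
B. "a" → match
C. "abaaabbabb" → match
D. "bbabbbbabaa" → no match
E. "baaabbba" → match
F. "baaabba" → no match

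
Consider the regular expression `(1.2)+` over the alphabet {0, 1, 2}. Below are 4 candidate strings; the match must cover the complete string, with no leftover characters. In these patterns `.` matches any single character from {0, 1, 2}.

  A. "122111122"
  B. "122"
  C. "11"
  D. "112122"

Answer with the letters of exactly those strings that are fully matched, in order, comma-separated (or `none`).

B, D

A. "122111122" → no match
B. "122" → match
C. "11" → no match — must end with "2"
D. "112122" → match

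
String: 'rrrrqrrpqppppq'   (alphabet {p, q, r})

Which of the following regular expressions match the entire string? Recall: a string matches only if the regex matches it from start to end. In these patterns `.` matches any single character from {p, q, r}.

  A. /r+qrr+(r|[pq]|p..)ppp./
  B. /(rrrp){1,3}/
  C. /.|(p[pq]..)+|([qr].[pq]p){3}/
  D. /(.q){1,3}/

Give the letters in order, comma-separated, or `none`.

A → match
B → no match — must start with 'rrrp'
C → no match
D → no match

A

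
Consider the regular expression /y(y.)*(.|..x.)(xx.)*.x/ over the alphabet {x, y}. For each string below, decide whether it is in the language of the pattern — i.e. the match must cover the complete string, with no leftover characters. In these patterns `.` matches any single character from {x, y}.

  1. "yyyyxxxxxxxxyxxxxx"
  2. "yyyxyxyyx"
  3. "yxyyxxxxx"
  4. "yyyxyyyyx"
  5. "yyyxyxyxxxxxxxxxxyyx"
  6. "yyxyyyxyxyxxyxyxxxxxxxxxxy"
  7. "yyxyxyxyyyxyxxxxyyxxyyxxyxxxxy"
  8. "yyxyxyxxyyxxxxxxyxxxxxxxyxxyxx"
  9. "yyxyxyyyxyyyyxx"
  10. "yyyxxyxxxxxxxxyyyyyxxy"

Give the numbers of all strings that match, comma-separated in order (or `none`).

1 → match
2. "yyyxyxyyx" → match
3. "yxyyxxxxx" → no match
4. "yyyxyyyyx" → no match
5 → no match
6 → no match — must end with "x"
7 → no match — must end with "x"
8 → no match
9 → no match
10 → no match — must end with "x"

1, 2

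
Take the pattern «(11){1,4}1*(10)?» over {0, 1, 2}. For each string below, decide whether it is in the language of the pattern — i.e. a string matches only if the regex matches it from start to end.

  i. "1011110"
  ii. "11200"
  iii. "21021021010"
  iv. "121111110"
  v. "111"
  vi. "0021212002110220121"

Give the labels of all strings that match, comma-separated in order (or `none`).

i → no match — must start with "11"
ii → no match
iii → no match — must start with "11"
iv → no match — must start with "11"
v → match
vi → no match — must start with "11"

v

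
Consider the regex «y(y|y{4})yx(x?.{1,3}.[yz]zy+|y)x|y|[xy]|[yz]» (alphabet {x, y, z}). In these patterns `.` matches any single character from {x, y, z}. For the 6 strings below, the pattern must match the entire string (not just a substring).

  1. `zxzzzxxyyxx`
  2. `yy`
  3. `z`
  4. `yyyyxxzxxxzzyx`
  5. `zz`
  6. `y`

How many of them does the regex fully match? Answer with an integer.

1 → no match
2 → no match
3 → match
4 → no match
5 → no match
6 → match
Total matched: 2

2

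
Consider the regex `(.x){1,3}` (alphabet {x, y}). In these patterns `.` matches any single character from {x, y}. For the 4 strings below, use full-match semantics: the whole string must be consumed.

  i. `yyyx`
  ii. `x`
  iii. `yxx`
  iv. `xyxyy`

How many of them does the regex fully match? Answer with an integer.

0

i. `yyyx` → no match
ii. `x` → no match
iii. `yxx` → no match
iv. `xyxyy` → no match — must end with `x`
Total matched: 0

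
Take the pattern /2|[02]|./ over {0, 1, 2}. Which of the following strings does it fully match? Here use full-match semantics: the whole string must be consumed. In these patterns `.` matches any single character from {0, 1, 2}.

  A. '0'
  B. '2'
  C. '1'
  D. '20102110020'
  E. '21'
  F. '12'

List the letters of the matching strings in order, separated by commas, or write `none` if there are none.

A → match
B → match
C → match
D → no match
E → no match
F → no match

A, B, C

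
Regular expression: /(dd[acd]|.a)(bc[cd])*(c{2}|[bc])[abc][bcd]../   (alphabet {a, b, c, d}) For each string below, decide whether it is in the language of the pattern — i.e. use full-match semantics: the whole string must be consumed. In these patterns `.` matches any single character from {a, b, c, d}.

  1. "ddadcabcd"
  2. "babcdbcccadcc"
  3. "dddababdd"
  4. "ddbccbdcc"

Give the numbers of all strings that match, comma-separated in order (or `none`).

2

1. "ddadcabcd" → no match
2 → match
3. "dddababdd" → no match
4. "ddbccbdcc" → no match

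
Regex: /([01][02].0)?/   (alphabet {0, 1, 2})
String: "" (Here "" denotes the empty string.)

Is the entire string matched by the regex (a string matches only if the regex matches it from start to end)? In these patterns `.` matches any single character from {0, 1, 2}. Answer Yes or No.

Yes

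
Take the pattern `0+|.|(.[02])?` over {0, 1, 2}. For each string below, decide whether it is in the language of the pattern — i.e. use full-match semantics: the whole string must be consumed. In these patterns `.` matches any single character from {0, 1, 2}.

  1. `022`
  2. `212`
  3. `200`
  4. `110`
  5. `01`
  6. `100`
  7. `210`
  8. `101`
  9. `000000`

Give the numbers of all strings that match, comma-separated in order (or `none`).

9

1 → no match
2 → no match
3 → no match
4 → no match
5 → no match
6 → no match
7 → no match
8 → no match
9 → match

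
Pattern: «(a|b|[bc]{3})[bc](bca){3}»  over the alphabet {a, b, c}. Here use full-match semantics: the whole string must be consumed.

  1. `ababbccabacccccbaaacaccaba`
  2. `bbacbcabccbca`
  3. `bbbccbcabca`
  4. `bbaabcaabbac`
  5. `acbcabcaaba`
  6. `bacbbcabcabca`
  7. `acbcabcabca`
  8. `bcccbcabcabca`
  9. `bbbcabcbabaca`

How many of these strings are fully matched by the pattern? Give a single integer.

2

1 → no match — must end with `bca`
2 → no match
3 → no match
4 → no match — must end with `bca`
5 → no match — must end with `bca`
6 → no match
7 → match
8 → match
9 → no match — must end with `bca`
Total matched: 2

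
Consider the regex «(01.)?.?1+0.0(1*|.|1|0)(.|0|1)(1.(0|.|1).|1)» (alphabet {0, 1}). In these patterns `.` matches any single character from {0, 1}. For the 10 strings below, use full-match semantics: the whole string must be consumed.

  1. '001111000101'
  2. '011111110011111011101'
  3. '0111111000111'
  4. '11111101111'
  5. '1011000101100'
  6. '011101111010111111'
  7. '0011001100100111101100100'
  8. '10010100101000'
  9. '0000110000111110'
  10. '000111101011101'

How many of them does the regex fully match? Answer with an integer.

1 → no match
2 → no match
3 → match
4 → no match
5 → no match
6 → no match
7 → no match
8 → no match
9 → no match
10 → no match
Total matched: 1

1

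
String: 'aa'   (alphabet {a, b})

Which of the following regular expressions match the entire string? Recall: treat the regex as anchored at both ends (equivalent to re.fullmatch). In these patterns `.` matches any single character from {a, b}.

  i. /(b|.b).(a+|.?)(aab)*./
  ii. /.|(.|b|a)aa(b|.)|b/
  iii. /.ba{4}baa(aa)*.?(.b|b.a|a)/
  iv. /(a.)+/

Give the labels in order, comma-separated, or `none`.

i → no match
ii → no match
iii → no match
iv → match

iv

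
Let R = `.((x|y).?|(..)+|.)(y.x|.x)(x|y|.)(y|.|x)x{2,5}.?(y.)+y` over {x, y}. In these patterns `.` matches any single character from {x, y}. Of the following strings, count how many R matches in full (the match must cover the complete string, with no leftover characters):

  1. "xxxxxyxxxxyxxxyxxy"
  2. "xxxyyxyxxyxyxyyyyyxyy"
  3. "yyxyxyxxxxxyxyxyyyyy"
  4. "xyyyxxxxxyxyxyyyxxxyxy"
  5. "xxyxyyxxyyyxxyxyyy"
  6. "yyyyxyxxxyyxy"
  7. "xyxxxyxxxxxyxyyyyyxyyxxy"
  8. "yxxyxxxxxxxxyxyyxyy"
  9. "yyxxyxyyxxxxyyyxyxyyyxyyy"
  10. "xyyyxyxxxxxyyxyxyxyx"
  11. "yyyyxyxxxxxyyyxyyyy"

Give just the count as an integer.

2

1 → no match
2 → no match
3 → match
4 → no match
5 → no match
6 → match
7 → no match
8 → no match
9 → no match
10 → no match — must end with "y"
11 → no match
Total matched: 2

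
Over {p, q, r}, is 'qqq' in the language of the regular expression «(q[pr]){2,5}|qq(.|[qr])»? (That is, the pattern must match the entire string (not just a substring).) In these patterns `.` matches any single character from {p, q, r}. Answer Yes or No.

Yes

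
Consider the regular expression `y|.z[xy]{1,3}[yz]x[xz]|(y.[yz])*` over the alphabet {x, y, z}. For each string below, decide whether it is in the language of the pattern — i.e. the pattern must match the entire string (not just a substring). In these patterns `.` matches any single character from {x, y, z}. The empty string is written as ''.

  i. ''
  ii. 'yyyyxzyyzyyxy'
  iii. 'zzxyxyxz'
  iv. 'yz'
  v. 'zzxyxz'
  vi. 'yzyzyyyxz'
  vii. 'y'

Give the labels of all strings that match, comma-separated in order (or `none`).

i → match
ii → no match
iii → match
iv → no match
v → match
vi → no match
vii → match

i, iii, v, vii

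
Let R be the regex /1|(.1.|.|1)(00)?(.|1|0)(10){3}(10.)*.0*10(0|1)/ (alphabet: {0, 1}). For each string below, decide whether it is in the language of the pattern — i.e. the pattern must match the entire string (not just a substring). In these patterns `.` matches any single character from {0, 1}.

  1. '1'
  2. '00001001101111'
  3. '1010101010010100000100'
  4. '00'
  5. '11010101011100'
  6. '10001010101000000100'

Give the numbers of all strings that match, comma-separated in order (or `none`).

1. '1' → match
2 → no match
3 → match
4. '00' → no match
5 → no match
6 → match

1, 3, 6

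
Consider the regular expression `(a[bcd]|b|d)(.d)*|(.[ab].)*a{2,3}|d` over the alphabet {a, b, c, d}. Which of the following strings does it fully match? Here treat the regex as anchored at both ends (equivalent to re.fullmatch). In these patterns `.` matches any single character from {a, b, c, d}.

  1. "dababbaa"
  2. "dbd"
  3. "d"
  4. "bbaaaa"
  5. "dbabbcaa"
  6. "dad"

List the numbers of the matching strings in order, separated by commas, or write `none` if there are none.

1. "dababbaa" → match
2. "dbd" → match
3. "d" → match
4. "bbaaaa" → match
5. "dbabbcaa" → match
6. "dad" → match

1, 2, 3, 4, 5, 6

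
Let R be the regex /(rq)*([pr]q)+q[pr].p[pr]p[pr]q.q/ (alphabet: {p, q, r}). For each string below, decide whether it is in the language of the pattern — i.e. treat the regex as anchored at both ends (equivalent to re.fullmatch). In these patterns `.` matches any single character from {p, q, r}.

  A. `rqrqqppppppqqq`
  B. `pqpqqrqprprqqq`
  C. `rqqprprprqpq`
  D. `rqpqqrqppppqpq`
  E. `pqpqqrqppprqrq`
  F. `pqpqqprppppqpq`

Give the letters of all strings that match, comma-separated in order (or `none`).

A, B, C, D, E, F

A → match
B → match
C → match
D → match
E → match
F → match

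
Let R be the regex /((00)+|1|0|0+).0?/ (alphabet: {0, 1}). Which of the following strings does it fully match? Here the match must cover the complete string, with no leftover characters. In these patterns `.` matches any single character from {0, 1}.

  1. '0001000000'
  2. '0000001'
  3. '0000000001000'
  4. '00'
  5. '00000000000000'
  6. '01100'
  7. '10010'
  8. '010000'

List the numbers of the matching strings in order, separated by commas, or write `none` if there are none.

1. '0001000000' → no match
2. '0000001' → match
3 → no match
4. '00' → match
5 → match
6. '01100' → no match
7. '10010' → no match
8. '010000' → no match

2, 4, 5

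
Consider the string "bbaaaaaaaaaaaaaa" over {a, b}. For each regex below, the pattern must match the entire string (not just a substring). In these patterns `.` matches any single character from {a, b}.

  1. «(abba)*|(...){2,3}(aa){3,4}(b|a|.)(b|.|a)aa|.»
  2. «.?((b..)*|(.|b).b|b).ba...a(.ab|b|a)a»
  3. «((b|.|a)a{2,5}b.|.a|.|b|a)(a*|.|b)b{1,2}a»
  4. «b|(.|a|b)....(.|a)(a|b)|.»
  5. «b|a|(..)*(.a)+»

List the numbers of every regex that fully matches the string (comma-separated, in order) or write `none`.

1 → match
2 → no match
3 → no match — must end with "ba"
4 → no match
5 → match

1, 5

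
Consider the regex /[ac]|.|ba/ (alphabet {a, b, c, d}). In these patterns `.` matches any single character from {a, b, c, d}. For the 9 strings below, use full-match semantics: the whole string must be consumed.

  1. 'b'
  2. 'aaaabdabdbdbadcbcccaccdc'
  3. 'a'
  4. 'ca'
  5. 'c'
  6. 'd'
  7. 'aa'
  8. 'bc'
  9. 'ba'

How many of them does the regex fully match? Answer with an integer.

1 → match
2 → no match
3 → match
4 → no match
5 → match
6 → match
7 → no match
8 → no match
9 → match
Total matched: 5

5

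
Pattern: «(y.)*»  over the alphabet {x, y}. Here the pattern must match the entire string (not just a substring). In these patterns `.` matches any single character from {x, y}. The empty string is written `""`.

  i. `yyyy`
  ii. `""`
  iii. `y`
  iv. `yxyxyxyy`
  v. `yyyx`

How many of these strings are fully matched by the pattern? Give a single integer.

i → match
ii → match
iii → no match
iv → match
v → match
Total matched: 4

4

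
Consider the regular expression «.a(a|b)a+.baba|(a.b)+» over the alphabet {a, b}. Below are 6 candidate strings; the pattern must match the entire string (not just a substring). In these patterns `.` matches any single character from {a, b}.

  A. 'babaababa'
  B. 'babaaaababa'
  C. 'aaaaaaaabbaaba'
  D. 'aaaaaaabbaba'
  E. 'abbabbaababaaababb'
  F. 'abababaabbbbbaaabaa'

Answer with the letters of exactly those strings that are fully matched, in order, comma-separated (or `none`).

A. 'babaababa' → match
B. 'babaaaababa' → match
C → no match
D. 'aaaaaaabbaba' → match
E → no match
F → no match

A, B, D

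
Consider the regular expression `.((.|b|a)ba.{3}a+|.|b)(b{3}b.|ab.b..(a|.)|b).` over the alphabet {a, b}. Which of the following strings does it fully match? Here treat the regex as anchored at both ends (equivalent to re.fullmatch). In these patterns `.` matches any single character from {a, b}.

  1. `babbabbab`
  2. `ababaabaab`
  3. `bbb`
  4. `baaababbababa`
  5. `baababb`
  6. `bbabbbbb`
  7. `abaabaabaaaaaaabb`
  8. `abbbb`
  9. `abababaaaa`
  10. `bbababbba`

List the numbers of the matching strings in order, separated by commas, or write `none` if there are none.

9

1 → no match
2 → no match
3 → no match
4 → no match
5 → no match
6 → no match
7 → no match
8 → no match
9 → match
10 → no match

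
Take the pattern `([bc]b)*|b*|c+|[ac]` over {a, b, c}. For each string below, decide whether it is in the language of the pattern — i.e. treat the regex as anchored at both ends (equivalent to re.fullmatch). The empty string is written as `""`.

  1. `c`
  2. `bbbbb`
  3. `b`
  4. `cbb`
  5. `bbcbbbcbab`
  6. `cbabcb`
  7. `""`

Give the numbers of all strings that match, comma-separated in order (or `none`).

1, 2, 3, 7

1 → match
2 → match
3 → match
4 → no match
5 → no match
6 → no match
7 → match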